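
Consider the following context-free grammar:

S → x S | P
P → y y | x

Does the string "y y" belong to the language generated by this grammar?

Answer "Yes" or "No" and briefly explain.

Yes - a valid derivation exists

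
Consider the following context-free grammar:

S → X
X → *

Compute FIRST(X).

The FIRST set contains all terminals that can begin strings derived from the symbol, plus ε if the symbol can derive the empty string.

We compute FIRST(X) using the standard algorithm.
FIRST(S) = {*}
FIRST(X) = {*}
Therefore, FIRST(X) = {*}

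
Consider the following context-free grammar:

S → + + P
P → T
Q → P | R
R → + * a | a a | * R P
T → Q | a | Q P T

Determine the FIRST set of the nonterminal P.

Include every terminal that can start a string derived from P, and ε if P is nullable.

We compute FIRST(P) using the standard algorithm.
FIRST(P) = {*, +, a}
FIRST(Q) = {*, +, a}
FIRST(R) = {*, +, a}
FIRST(S) = {+}
FIRST(T) = {*, +, a}
Therefore, FIRST(P) = {*, +, a}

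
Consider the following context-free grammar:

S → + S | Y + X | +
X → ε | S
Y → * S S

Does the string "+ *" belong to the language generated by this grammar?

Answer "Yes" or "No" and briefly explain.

No - no valid derivation exists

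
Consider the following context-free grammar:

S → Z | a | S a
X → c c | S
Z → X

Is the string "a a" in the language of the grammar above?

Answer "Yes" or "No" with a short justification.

Yes - a valid derivation exists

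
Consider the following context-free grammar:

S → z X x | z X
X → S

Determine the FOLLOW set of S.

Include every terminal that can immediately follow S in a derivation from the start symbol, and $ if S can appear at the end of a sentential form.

We compute FOLLOW(S) using the standard algorithm.
FOLLOW(S) starts with {$}.
FIRST(S) = {z}
FIRST(X) = {z}
FOLLOW(S) = {$, x}
FOLLOW(X) = {$, x}
Therefore, FOLLOW(S) = {$, x}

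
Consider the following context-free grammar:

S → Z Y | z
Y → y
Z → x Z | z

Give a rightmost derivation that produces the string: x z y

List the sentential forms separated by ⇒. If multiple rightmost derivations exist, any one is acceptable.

S ⇒ Z Y ⇒ Z y ⇒ x Z y ⇒ x z y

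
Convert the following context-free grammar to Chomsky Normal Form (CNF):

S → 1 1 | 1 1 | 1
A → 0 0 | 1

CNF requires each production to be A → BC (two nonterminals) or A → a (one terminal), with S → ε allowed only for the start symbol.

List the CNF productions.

T1 → 1; S → 1; T0 → 0; A → 1; S → T1 T1; S → T1 T1; A → T0 T0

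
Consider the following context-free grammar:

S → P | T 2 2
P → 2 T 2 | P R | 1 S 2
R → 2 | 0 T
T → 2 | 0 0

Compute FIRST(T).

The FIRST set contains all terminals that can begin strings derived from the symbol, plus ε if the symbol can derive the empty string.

We compute FIRST(T) using the standard algorithm.
FIRST(P) = {1, 2}
FIRST(R) = {0, 2}
FIRST(S) = {0, 1, 2}
FIRST(T) = {0, 2}
Therefore, FIRST(T) = {0, 2}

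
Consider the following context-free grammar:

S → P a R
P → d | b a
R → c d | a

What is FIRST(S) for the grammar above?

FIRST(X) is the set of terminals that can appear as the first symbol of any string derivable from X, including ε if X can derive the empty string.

We compute FIRST(S) using the standard algorithm.
FIRST(P) = {b, d}
FIRST(R) = {a, c}
FIRST(S) = {b, d}
Therefore, FIRST(S) = {b, d}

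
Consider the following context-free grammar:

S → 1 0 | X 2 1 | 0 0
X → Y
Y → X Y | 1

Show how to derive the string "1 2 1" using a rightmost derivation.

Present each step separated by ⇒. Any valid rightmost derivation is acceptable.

S ⇒ X 2 1 ⇒ Y 2 1 ⇒ 1 2 1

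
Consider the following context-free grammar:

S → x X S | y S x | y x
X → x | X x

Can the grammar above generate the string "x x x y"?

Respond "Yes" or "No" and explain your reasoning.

No - no valid derivation exists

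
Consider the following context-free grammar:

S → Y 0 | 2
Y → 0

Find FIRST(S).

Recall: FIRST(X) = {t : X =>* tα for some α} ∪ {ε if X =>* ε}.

We compute FIRST(S) using the standard algorithm.
FIRST(S) = {0, 2}
FIRST(Y) = {0}
Therefore, FIRST(S) = {0, 2}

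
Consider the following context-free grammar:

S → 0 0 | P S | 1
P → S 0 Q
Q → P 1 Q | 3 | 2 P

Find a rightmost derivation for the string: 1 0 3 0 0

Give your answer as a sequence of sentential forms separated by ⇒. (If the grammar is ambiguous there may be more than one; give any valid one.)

S ⇒ P S ⇒ P 0 0 ⇒ S 0 Q 0 0 ⇒ S 0 3 0 0 ⇒ 1 0 3 0 0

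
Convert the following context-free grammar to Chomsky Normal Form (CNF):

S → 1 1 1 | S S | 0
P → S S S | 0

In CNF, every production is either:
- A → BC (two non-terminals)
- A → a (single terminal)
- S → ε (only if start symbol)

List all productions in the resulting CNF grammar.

T1 → 1; S → 0; P → 0; S → T1 X0; X0 → T1 T1; S → S S; P → S X1; X1 → S S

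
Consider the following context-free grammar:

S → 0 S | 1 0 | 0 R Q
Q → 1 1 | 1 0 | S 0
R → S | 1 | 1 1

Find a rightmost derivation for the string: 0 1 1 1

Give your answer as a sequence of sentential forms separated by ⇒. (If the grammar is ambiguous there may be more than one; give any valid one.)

S ⇒ 0 R Q ⇒ 0 R 1 1 ⇒ 0 1 1 1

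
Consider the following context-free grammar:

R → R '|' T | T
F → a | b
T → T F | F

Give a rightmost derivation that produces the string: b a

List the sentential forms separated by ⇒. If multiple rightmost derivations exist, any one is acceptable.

R ⇒ T ⇒ T F ⇒ T a ⇒ F a ⇒ b a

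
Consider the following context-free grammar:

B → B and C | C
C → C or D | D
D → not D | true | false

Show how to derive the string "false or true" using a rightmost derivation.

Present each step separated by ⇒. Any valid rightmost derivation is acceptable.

B ⇒ C ⇒ C or D ⇒ C or true ⇒ D or true ⇒ false or true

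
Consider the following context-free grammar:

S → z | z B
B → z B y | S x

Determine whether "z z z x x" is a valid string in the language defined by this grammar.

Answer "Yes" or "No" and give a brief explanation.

Yes - a valid derivation exists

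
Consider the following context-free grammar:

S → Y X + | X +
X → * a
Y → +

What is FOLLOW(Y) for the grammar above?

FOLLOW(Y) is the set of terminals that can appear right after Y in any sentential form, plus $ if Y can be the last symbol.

We compute FOLLOW(Y) using the standard algorithm.
FOLLOW(S) starts with {$}.
FIRST(S) = {*, +}
FIRST(X) = {*}
FIRST(Y) = {+}
FOLLOW(S) = {$}
FOLLOW(X) = {+}
FOLLOW(Y) = {*}
Therefore, FOLLOW(Y) = {*}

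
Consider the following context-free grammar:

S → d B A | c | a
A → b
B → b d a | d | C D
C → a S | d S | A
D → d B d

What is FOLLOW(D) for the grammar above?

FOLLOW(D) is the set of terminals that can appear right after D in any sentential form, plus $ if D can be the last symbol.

We compute FOLLOW(D) using the standard algorithm.
FOLLOW(S) starts with {$}.
FIRST(A) = {b}
FIRST(B) = {a, b, d}
FIRST(C) = {a, b, d}
FIRST(D) = {d}
FIRST(S) = {a, c, d}
FOLLOW(A) = {$, d}
FOLLOW(B) = {b, d}
FOLLOW(C) = {d}
FOLLOW(D) = {b, d}
FOLLOW(S) = {$, d}
Therefore, FOLLOW(D) = {b, d}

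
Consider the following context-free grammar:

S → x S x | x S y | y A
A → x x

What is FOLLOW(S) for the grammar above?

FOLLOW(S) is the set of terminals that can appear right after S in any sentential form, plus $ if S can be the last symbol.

We compute FOLLOW(S) using the standard algorithm.
FOLLOW(S) starts with {$}.
FIRST(A) = {x}
FIRST(S) = {x, y}
FOLLOW(A) = {$, x, y}
FOLLOW(S) = {$, x, y}
Therefore, FOLLOW(S) = {$, x, y}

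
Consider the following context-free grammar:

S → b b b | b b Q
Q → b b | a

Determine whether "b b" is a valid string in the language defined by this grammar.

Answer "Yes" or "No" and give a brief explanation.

No - no valid derivation exists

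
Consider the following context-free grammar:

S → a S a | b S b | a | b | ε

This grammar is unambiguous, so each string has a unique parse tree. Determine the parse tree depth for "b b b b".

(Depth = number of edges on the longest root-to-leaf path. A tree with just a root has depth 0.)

3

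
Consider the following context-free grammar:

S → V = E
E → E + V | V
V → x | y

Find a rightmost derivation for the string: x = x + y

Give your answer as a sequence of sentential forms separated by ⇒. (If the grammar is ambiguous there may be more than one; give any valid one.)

S ⇒ V = E ⇒ V = E + V ⇒ V = E + y ⇒ V = V + y ⇒ V = x + y ⇒ x = x + y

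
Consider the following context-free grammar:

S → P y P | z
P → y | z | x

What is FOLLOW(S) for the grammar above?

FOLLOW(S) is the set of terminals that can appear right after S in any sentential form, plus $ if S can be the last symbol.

We compute FOLLOW(S) using the standard algorithm.
FOLLOW(S) starts with {$}.
FIRST(P) = {x, y, z}
FIRST(S) = {x, y, z}
FOLLOW(P) = {$, y}
FOLLOW(S) = {$}
Therefore, FOLLOW(S) = {$}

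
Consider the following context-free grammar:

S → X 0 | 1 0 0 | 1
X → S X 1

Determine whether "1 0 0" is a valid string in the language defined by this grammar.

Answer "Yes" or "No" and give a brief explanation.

Yes - a valid derivation exists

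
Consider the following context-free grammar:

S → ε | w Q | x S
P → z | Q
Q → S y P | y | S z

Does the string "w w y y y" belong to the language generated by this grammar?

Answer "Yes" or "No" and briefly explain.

Yes - a valid derivation exists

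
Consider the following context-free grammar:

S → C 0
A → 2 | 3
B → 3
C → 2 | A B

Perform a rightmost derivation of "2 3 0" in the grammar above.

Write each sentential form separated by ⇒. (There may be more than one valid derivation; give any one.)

S ⇒ C 0 ⇒ A B 0 ⇒ A 3 0 ⇒ 2 3 0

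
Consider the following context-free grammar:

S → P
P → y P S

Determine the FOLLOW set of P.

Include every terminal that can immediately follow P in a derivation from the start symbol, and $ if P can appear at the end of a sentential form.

We compute FOLLOW(P) using the standard algorithm.
FOLLOW(S) starts with {$}.
FIRST(P) = {y}
FIRST(S) = {y}
FOLLOW(P) = {$, y}
FOLLOW(S) = {$, y}
Therefore, FOLLOW(P) = {$, y}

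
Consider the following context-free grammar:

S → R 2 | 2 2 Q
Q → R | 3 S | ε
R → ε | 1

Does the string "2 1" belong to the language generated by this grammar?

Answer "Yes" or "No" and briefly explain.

No - no valid derivation exists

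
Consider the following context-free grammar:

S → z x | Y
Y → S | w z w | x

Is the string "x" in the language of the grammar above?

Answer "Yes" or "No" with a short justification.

Yes - a valid derivation exists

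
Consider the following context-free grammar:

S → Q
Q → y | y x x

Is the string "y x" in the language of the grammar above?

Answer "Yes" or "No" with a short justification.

No - no valid derivation exists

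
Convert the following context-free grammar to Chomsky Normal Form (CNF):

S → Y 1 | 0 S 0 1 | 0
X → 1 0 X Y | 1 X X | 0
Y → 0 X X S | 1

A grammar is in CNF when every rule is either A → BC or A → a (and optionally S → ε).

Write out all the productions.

T1 → 1; T0 → 0; S → 0; X → 0; Y → 1; S → Y T1; S → T0 X0; X0 → S X1; X1 → T0 T1; X → T1 X2; X2 → T0 X3; X3 → X Y; X → T1 X4; X4 → X X; Y → T0 X5; X5 → X X6; X6 → X S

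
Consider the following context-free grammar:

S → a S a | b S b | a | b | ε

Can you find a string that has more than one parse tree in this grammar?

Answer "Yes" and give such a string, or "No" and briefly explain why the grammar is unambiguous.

No - the grammar is unambiguous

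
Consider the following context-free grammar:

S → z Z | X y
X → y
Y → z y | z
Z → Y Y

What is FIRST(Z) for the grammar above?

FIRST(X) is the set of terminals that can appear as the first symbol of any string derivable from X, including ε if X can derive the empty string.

We compute FIRST(Z) using the standard algorithm.
FIRST(S) = {y, z}
FIRST(X) = {y}
FIRST(Y) = {z}
FIRST(Z) = {z}
Therefore, FIRST(Z) = {z}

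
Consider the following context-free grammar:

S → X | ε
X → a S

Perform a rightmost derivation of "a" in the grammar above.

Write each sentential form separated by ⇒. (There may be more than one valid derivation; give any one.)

S ⇒ X ⇒ a S ⇒ a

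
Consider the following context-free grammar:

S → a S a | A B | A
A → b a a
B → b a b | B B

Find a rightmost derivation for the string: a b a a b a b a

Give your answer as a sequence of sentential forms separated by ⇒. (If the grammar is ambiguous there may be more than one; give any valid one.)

S ⇒ a S a ⇒ a A B a ⇒ a A b a b a ⇒ a b a a b a b a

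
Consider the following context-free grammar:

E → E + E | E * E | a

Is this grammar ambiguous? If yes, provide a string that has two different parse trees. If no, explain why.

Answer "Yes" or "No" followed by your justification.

Yes - the string 'a * a * a' has two distinct leftmost derivations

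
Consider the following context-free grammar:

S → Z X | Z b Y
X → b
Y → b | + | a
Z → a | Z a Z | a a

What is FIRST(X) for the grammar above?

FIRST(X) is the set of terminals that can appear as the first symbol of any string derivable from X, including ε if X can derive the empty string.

We compute FIRST(X) using the standard algorithm.
FIRST(S) = {a}
FIRST(X) = {b}
FIRST(Y) = {+, a, b}
FIRST(Z) = {a}
Therefore, FIRST(X) = {b}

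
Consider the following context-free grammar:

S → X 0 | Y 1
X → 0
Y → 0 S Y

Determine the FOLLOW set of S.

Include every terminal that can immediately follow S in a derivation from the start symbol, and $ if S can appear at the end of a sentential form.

We compute FOLLOW(S) using the standard algorithm.
FOLLOW(S) starts with {$}.
FIRST(S) = {0}
FIRST(X) = {0}
FIRST(Y) = {0}
FOLLOW(S) = {$, 0}
FOLLOW(X) = {0}
FOLLOW(Y) = {1}
Therefore, FOLLOW(S) = {$, 0}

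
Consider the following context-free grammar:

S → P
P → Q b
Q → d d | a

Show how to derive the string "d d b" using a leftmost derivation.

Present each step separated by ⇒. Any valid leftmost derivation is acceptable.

S ⇒ P ⇒ Q b ⇒ d d b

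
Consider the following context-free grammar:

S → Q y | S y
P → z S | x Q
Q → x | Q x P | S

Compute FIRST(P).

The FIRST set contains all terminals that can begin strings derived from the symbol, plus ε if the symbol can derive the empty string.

We compute FIRST(P) using the standard algorithm.
FIRST(P) = {x, z}
FIRST(Q) = {x}
FIRST(S) = {x}
Therefore, FIRST(P) = {x, z}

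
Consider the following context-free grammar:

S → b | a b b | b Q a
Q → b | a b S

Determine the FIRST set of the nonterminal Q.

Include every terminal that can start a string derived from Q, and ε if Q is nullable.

We compute FIRST(Q) using the standard algorithm.
FIRST(Q) = {a, b}
FIRST(S) = {a, b}
Therefore, FIRST(Q) = {a, b}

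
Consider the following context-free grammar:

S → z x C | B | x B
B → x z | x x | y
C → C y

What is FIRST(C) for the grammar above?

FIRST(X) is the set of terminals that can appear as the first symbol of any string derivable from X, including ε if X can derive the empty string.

We compute FIRST(C) using the standard algorithm.
FIRST(B) = {x, y}
FIRST(C) = {}
FIRST(S) = {x, y, z}
Therefore, FIRST(C) = {}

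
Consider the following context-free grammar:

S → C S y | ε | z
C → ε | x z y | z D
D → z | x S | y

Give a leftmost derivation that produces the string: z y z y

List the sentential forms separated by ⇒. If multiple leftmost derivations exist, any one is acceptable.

S ⇒ C S y ⇒ z D S y ⇒ z y S y ⇒ z y z y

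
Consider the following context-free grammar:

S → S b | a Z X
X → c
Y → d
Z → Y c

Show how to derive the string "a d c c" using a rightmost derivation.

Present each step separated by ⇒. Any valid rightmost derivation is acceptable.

S ⇒ a Z X ⇒ a Z c ⇒ a Y c c ⇒ a d c c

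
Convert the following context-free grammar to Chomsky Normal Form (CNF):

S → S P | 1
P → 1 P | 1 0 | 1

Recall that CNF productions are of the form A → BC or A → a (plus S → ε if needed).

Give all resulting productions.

S → 1; T1 → 1; T0 → 0; P → 1; S → S P; P → T1 P; P → T1 T0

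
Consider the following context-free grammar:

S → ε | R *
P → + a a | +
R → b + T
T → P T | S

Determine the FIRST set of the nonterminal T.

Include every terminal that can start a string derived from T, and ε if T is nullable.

We compute FIRST(T) using the standard algorithm.
FIRST(P) = {+}
FIRST(R) = {b}
FIRST(S) = {b, ε}
FIRST(T) = {+, b, ε}
Therefore, FIRST(T) = {+, b, ε}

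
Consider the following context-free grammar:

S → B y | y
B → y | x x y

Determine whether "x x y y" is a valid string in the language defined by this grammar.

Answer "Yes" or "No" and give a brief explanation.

Yes - a valid derivation exists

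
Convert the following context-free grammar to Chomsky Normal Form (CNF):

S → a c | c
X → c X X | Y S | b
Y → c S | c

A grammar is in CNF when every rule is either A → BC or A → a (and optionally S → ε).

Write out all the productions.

TA → a; TC → c; S → c; X → b; Y → c; S → TA TC; X → TC X0; X0 → X X; X → Y S; Y → TC S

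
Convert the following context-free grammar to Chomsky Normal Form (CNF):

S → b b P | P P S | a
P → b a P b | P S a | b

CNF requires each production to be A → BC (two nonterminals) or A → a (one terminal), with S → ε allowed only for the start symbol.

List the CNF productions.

TB → b; S → a; TA → a; P → b; S → TB X0; X0 → TB P; S → P X1; X1 → P S; P → TB X2; X2 → TA X3; X3 → P TB; P → P X4; X4 → S TA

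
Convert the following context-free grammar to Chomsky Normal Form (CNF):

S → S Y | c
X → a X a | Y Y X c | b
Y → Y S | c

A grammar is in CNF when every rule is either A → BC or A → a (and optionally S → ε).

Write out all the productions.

S → c; TA → a; TC → c; X → b; Y → c; S → S Y; X → TA X0; X0 → X TA; X → Y X1; X1 → Y X2; X2 → X TC; Y → Y S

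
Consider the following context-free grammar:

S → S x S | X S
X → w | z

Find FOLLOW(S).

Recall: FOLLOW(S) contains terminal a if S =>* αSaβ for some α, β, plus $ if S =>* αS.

We compute FOLLOW(S) using the standard algorithm.
FOLLOW(S) starts with {$}.
FIRST(S) = {w, z}
FIRST(X) = {w, z}
FOLLOW(S) = {$, x}
FOLLOW(X) = {w, z}
Therefore, FOLLOW(S) = {$, x}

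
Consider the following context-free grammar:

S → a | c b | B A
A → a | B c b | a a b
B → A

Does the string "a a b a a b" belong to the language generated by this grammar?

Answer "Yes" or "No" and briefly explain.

Yes - a valid derivation exists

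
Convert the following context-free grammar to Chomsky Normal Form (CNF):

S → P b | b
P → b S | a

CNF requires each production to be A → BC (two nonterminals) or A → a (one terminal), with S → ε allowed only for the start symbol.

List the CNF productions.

TB → b; S → b; P → a; S → P TB; P → TB S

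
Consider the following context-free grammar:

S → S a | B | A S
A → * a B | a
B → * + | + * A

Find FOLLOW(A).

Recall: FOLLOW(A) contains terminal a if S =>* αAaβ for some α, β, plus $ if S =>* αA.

We compute FOLLOW(A) using the standard algorithm.
FOLLOW(S) starts with {$}.
FIRST(A) = {*, a}
FIRST(B) = {*, +}
FIRST(S) = {*, +, a}
FOLLOW(A) = {$, *, +, a}
FOLLOW(B) = {$, *, +, a}
FOLLOW(S) = {$, a}
Therefore, FOLLOW(A) = {$, *, +, a}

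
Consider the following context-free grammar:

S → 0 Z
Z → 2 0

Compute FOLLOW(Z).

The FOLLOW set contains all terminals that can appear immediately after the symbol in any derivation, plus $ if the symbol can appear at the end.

We compute FOLLOW(Z) using the standard algorithm.
FOLLOW(S) starts with {$}.
FIRST(S) = {0}
FIRST(Z) = {2}
FOLLOW(S) = {$}
FOLLOW(Z) = {$}
Therefore, FOLLOW(Z) = {$}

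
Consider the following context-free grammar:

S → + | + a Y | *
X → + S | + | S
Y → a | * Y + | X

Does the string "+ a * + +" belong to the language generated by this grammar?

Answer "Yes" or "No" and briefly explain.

Yes - a valid derivation exists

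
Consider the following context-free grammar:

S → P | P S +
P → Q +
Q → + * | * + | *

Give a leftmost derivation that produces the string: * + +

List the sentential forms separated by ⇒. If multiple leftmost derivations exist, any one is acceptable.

S ⇒ P ⇒ Q + ⇒ * + +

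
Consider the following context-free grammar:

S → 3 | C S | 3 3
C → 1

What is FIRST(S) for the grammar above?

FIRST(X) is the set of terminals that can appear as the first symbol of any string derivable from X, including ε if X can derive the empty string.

We compute FIRST(S) using the standard algorithm.
FIRST(C) = {1}
FIRST(S) = {1, 3}
Therefore, FIRST(S) = {1, 3}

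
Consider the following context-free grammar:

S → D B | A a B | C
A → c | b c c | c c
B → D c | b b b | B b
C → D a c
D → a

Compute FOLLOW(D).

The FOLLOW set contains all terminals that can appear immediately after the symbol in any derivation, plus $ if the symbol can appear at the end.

We compute FOLLOW(D) using the standard algorithm.
FOLLOW(S) starts with {$}.
FIRST(A) = {b, c}
FIRST(B) = {a, b}
FIRST(C) = {a}
FIRST(D) = {a}
FIRST(S) = {a, b, c}
FOLLOW(A) = {a}
FOLLOW(B) = {$, b}
FOLLOW(C) = {$}
FOLLOW(D) = {a, b, c}
FOLLOW(S) = {$}
Therefore, FOLLOW(D) = {a, b, c}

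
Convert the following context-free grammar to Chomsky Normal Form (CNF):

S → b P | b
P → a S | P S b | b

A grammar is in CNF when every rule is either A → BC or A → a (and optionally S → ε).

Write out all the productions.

TB → b; S → b; TA → a; P → b; S → TB P; P → TA S; P → P X0; X0 → S TB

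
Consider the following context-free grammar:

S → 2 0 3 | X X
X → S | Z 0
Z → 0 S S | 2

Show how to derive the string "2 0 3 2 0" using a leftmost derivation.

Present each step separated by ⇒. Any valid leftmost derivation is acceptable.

S ⇒ X X ⇒ S X ⇒ 2 0 3 X ⇒ 2 0 3 Z 0 ⇒ 2 0 3 2 0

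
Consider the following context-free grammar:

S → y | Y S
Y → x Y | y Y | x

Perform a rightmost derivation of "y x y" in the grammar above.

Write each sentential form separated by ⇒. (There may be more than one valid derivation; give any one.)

S ⇒ Y S ⇒ Y y ⇒ y Y y ⇒ y x y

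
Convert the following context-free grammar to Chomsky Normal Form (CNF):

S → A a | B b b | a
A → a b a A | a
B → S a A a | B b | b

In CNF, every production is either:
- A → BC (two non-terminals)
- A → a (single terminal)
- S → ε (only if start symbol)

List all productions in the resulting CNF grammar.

TA → a; TB → b; S → a; A → a; B → b; S → A TA; S → B X0; X0 → TB TB; A → TA X1; X1 → TB X2; X2 → TA A; B → S X3; X3 → TA X4; X4 → A TA; B → B TB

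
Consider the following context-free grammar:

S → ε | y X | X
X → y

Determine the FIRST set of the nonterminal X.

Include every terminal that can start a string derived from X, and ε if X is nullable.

We compute FIRST(X) using the standard algorithm.
FIRST(S) = {y, ε}
FIRST(X) = {y}
Therefore, FIRST(X) = {y}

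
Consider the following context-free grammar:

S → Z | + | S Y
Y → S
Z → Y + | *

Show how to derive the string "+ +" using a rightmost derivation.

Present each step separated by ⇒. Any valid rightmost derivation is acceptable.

S ⇒ Z ⇒ Y + ⇒ S + ⇒ + +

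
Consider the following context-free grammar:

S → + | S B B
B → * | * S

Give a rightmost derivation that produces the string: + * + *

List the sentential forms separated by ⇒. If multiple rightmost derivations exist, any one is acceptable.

S ⇒ S B B ⇒ S B * ⇒ S * S * ⇒ S * + * ⇒ + * + *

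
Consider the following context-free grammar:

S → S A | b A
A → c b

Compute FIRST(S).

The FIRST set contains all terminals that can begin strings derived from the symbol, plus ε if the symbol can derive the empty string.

We compute FIRST(S) using the standard algorithm.
FIRST(A) = {c}
FIRST(S) = {b}
Therefore, FIRST(S) = {b}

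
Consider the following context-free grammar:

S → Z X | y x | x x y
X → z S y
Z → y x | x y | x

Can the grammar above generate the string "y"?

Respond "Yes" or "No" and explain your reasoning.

No - no valid derivation exists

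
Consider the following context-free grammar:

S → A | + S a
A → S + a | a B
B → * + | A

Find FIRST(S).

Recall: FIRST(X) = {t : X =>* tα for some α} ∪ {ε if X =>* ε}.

We compute FIRST(S) using the standard algorithm.
FIRST(A) = {+, a}
FIRST(B) = {*, +, a}
FIRST(S) = {+, a}
Therefore, FIRST(S) = {+, a}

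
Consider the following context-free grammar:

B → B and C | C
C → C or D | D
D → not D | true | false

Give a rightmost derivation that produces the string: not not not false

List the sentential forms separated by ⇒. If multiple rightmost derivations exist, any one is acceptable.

B ⇒ C ⇒ D ⇒ not D ⇒ not not D ⇒ not not not D ⇒ not not not false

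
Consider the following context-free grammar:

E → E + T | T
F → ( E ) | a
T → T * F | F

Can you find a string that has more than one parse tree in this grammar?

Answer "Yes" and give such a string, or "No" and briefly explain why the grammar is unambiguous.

No - the grammar is unambiguous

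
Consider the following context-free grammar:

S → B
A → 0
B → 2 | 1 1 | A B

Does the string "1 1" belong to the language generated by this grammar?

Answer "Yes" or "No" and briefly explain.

Yes - a valid derivation exists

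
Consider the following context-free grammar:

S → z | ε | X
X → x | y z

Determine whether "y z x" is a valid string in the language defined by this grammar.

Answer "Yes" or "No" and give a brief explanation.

No - no valid derivation exists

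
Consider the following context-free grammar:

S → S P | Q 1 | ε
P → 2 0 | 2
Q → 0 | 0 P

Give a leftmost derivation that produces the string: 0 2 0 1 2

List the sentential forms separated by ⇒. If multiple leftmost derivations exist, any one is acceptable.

S ⇒ S P ⇒ Q 1 P ⇒ 0 P 1 P ⇒ 0 2 0 1 P ⇒ 0 2 0 1 2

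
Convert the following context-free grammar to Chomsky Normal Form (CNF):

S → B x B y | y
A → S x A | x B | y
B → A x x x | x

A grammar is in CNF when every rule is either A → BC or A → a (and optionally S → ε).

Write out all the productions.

TX → x; TY → y; S → y; A → y; B → x; S → B X0; X0 → TX X1; X1 → B TY; A → S X2; X2 → TX A; A → TX B; B → A X3; X3 → TX X4; X4 → TX TX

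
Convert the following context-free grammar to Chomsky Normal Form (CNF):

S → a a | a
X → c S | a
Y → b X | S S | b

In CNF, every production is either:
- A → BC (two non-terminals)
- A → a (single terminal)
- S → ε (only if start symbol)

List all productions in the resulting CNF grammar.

TA → a; S → a; TC → c; X → a; TB → b; Y → b; S → TA TA; X → TC S; Y → TB X; Y → S S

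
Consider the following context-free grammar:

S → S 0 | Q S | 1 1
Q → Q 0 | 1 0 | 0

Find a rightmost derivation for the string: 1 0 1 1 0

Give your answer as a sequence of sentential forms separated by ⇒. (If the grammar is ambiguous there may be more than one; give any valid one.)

S ⇒ S 0 ⇒ Q S 0 ⇒ Q 1 1 0 ⇒ 1 0 1 1 0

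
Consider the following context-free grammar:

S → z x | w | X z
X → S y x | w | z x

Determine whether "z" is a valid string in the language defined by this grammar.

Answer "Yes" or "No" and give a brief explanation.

No - no valid derivation exists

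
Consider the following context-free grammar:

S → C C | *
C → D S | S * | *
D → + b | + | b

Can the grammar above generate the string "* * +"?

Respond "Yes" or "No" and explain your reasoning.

No - no valid derivation exists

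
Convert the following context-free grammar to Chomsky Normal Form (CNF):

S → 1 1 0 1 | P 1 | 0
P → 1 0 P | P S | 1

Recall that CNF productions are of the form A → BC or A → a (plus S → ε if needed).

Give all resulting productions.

T1 → 1; T0 → 0; S → 0; P → 1; S → T1 X0; X0 → T1 X1; X1 → T0 T1; S → P T1; P → T1 X2; X2 → T0 P; P → P S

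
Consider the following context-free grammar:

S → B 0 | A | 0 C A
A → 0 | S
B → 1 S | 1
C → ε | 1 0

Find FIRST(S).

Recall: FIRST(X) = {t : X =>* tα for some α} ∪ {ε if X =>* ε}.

We compute FIRST(S) using the standard algorithm.
FIRST(A) = {0, 1}
FIRST(B) = {1}
FIRST(C) = {1, ε}
FIRST(S) = {0, 1}
Therefore, FIRST(S) = {0, 1}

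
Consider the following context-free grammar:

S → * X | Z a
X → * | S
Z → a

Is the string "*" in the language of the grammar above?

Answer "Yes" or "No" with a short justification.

No - no valid derivation exists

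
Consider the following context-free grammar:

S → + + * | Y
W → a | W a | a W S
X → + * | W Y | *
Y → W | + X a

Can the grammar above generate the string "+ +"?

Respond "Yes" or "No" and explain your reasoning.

No - no valid derivation exists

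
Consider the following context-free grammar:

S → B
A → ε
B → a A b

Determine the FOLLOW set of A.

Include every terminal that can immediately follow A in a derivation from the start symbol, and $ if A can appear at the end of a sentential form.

We compute FOLLOW(A) using the standard algorithm.
FOLLOW(S) starts with {$}.
FIRST(A) = {ε}
FIRST(B) = {a}
FIRST(S) = {a}
FOLLOW(A) = {b}
FOLLOW(B) = {$}
FOLLOW(S) = {$}
Therefore, FOLLOW(A) = {b}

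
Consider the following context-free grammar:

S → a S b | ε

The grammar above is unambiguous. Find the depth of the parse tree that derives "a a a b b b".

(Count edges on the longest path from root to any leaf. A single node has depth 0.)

4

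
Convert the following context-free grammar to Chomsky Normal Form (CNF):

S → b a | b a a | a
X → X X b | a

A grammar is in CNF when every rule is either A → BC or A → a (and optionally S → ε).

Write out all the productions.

TB → b; TA → a; S → a; X → a; S → TB TA; S → TB X0; X0 → TA TA; X → X X1; X1 → X TB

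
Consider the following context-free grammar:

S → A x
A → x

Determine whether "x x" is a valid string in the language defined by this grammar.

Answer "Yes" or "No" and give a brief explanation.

Yes - a valid derivation exists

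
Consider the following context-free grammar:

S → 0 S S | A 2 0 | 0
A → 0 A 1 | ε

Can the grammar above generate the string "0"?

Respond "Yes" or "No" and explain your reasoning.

Yes - a valid derivation exists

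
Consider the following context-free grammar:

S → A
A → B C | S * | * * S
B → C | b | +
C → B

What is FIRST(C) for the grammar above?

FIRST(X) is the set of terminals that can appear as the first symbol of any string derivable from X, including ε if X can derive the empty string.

We compute FIRST(C) using the standard algorithm.
FIRST(A) = {*, +, b}
FIRST(B) = {+, b}
FIRST(C) = {+, b}
FIRST(S) = {*, +, b}
Therefore, FIRST(C) = {+, b}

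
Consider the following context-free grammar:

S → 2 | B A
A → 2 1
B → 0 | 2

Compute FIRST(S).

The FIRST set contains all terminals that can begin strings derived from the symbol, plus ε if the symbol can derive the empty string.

We compute FIRST(S) using the standard algorithm.
FIRST(A) = {2}
FIRST(B) = {0, 2}
FIRST(S) = {0, 2}
Therefore, FIRST(S) = {0, 2}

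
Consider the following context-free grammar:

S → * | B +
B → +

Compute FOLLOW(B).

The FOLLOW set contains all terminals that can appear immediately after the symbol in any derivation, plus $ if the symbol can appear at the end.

We compute FOLLOW(B) using the standard algorithm.
FOLLOW(S) starts with {$}.
FIRST(B) = {+}
FIRST(S) = {*, +}
FOLLOW(B) = {+}
FOLLOW(S) = {$}
Therefore, FOLLOW(B) = {+}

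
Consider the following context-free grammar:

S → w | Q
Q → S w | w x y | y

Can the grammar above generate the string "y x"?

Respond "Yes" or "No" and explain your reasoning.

No - no valid derivation exists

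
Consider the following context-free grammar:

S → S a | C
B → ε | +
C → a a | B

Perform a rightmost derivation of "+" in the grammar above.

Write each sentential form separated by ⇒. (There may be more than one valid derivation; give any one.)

S ⇒ C ⇒ B ⇒ +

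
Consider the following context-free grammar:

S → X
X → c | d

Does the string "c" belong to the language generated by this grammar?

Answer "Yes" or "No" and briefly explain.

Yes - a valid derivation exists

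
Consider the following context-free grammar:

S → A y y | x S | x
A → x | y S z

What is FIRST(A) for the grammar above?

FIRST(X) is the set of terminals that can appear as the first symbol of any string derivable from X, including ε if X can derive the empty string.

We compute FIRST(A) using the standard algorithm.
FIRST(A) = {x, y}
FIRST(S) = {x, y}
Therefore, FIRST(A) = {x, y}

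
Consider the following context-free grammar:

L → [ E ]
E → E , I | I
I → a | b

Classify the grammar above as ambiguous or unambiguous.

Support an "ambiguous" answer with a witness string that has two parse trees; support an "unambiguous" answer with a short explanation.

Unambiguous - every string in the language has a unique parse tree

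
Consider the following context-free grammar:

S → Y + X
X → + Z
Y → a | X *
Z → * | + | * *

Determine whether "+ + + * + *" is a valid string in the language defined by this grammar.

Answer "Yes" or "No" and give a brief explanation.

No - no valid derivation exists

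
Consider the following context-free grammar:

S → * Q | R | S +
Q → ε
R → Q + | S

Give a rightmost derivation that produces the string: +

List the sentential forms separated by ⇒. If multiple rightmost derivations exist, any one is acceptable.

S ⇒ R ⇒ Q + ⇒ +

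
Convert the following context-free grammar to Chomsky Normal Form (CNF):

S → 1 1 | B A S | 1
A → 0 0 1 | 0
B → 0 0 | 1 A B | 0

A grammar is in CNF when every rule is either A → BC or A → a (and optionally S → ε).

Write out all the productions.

T1 → 1; S → 1; T0 → 0; A → 0; B → 0; S → T1 T1; S → B X0; X0 → A S; A → T0 X1; X1 → T0 T1; B → T0 T0; B → T1 X2; X2 → A B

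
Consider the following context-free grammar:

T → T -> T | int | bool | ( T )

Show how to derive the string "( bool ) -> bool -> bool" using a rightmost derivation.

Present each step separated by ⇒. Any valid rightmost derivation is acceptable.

T ⇒ T -> T ⇒ T -> T -> T ⇒ T -> T -> bool ⇒ T -> bool -> bool ⇒ ( T ) -> bool -> bool ⇒ ( bool ) -> bool -> bool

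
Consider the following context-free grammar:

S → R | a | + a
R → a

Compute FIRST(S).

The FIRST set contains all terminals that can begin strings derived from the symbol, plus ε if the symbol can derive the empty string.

We compute FIRST(S) using the standard algorithm.
FIRST(R) = {a}
FIRST(S) = {+, a}
Therefore, FIRST(S) = {+, a}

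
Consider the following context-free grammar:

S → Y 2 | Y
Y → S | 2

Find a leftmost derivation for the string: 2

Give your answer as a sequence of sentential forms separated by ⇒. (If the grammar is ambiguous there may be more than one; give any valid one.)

S ⇒ Y ⇒ S ⇒ Y ⇒ 2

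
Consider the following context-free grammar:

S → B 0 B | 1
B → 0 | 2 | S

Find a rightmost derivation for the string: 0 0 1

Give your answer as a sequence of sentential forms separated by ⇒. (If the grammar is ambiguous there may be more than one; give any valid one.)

S ⇒ B 0 B ⇒ B 0 S ⇒ B 0 1 ⇒ 0 0 1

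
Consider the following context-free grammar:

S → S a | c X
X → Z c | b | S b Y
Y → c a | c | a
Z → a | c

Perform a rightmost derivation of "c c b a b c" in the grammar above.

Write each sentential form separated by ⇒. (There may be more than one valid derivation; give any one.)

S ⇒ c X ⇒ c S b Y ⇒ c S b c ⇒ c S a b c ⇒ c c X a b c ⇒ c c b a b c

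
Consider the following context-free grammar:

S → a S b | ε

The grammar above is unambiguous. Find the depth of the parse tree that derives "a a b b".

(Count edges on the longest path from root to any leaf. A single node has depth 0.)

3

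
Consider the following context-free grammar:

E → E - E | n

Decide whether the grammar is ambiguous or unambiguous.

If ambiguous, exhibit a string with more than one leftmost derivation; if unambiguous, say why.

Ambiguous - the string 'n - n - n - n - n' has two distinct leftmost derivations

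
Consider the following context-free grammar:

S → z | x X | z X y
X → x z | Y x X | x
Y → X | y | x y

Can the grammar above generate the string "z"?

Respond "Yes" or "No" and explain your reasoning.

Yes - a valid derivation exists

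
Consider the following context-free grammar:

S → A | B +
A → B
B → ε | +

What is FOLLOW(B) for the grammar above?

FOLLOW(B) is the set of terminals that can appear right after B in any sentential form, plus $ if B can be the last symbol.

We compute FOLLOW(B) using the standard algorithm.
FOLLOW(S) starts with {$}.
FIRST(A) = {+, ε}
FIRST(B) = {+, ε}
FIRST(S) = {+, ε}
FOLLOW(A) = {$}
FOLLOW(B) = {$, +}
FOLLOW(S) = {$}
Therefore, FOLLOW(B) = {$, +}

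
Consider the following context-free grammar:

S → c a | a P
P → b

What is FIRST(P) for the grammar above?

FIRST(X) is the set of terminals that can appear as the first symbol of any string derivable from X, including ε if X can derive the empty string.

We compute FIRST(P) using the standard algorithm.
FIRST(P) = {b}
FIRST(S) = {a, c}
Therefore, FIRST(P) = {b}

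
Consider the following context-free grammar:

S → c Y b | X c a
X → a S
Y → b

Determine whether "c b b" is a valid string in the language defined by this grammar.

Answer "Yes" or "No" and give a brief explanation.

Yes - a valid derivation exists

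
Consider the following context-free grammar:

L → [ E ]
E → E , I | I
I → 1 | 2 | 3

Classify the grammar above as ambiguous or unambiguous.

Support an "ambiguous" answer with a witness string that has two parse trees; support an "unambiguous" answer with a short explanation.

Unambiguous - every string in the language has a unique parse tree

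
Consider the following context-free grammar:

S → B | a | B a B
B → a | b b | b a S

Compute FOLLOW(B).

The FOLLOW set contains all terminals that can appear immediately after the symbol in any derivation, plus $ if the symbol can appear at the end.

We compute FOLLOW(B) using the standard algorithm.
FOLLOW(S) starts with {$}.
FIRST(B) = {a, b}
FIRST(S) = {a, b}
FOLLOW(B) = {$, a}
FOLLOW(S) = {$, a}
Therefore, FOLLOW(B) = {$, a}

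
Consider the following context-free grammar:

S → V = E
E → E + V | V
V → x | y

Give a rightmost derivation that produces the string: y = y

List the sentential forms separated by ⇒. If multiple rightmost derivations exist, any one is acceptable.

S ⇒ V = E ⇒ V = V ⇒ V = y ⇒ y = y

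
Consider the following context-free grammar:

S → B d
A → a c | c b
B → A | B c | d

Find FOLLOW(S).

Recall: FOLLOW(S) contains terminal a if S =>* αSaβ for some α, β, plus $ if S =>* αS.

We compute FOLLOW(S) using the standard algorithm.
FOLLOW(S) starts with {$}.
FIRST(A) = {a, c}
FIRST(B) = {a, c, d}
FIRST(S) = {a, c, d}
FOLLOW(A) = {c, d}
FOLLOW(B) = {c, d}
FOLLOW(S) = {$}
Therefore, FOLLOW(S) = {$}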